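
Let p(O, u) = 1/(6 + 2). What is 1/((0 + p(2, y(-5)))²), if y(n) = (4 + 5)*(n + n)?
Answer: 64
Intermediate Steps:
y(n) = 18*n (y(n) = 9*(2*n) = 18*n)
p(O, u) = ⅛ (p(O, u) = 1/8 = ⅛)
1/((0 + p(2, y(-5)))²) = 1/((0 + ⅛)²) = 1/((⅛)²) = 1/(1/64) = 64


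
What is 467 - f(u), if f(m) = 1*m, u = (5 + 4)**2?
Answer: 386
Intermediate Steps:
u = 81 (u = 9**2 = 81)
f(m) = m
467 - f(u) = 467 - 1*81 = 467 - 81 = 386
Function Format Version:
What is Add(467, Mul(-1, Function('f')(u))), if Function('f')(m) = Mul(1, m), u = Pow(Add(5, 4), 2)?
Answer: 386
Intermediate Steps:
u = 81 (u = Pow(9, 2) = 81)
Function('f')(m) = m
Add(467, Mul(-1, Function('f')(u))) = Add(467, Mul(-1, 81)) = Add(467, -81) = 386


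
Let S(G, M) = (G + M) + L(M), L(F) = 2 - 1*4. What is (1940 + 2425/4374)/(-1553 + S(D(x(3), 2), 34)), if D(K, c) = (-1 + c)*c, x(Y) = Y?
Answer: -8487985/6644106 ≈ -1.2775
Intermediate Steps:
D(K, c) = c*(-1 + c)
L(F) = -2 (L(F) = 2 - 4 = -2)
S(G, M) = -2 + G + M (S(G, M) = (G + M) - 2 = -2 + G + M)
(1940 + 2425/4374)/(-1553 + S(D(x(3), 2), 34)) = (1940 + 2425/4374)/(-1553 + (-2 + 2*(-1 + 2) + 34)) = (1940 + 2425*(1/4374))/(-1553 + (-2 + 2*1 + 34)) = (1940 + 2425/4374)/(-1553 + (-2 + 2 + 34)) = 8487985/(4374*(-1553 + 34)) = (8487985/4374)/(-1519) = (8487985/4374)*(-1/1519) = -8487985/6644106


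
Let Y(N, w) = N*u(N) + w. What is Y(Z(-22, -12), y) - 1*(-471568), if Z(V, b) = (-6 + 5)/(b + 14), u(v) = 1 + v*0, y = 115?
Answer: 943365/2 ≈ 4.7168e+5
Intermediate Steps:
u(v) = 1 (u(v) = 1 + 0 = 1)
Z(V, b) = -1/(14 + b)
Y(N, w) = N + w (Y(N, w) = N*1 + w = N + w)
Y(Z(-22, -12), y) - 1*(-471568) = (-1/(14 - 12) + 115) - 1*(-471568) = (-1/2 + 115) + 471568 = (-1*½ + 115) + 471568 = (-½ + 115) + 471568 = 229/2 + 471568 = 943365/2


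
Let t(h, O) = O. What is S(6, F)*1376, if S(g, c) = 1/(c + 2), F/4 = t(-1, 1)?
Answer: 688/3 ≈ 229.33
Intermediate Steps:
F = 4 (F = 4*1 = 4)
S(g, c) = 1/(2 + c)
S(6, F)*1376 = 1376/(2 + 4) = 1376/6 = (⅙)*1376 = 688/3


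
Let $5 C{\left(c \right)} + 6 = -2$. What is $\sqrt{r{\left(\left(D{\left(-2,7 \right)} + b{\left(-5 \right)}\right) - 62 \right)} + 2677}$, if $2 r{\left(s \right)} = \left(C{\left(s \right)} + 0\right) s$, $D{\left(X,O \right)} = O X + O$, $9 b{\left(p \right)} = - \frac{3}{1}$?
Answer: $\frac{\sqrt{614805}}{15} \approx 52.273$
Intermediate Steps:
$C{\left(c \right)} = - \frac{8}{5}$ ($C{\left(c \right)} = - \frac{6}{5} + \frac{1}{5} \left(-2\right) = - \frac{6}{5} - \frac{2}{5} = - \frac{8}{5}$)
$b{\left(p \right)} = - \frac{1}{3}$ ($b{\left(p \right)} = \frac{\left(-3\right) 1^{-1}}{9} = \frac{\left(-3\right) 1}{9} = \frac{1}{9} \left(-3\right) = - \frac{1}{3}$)
$D{\left(X,O \right)} = O + O X$
$r{\left(s \right)} = - \frac{4 s}{5}$ ($r{\left(s \right)} = \frac{\left(- \frac{8}{5} + 0\right) s}{2} = \frac{\left(- \frac{8}{5}\right) s}{2} = - \frac{4 s}{5}$)
$\sqrt{r{\left(\left(D{\left(-2,7 \right)} + b{\left(-5 \right)}\right) - 62 \right)} + 2677} = \sqrt{- \frac{4 \left(\left(7 \left(1 - 2\right) - \frac{1}{3}\right) - 62\right)}{5} + 2677} = \sqrt{- \frac{4 \left(\left(7 \left(-1\right) - \frac{1}{3}\right) - 62\right)}{5} + 2677} = \sqrt{- \frac{4 \left(\left(-7 - \frac{1}{3}\right) - 62\right)}{5} + 2677} = \sqrt{- \frac{4 \left(- \frac{22}{3} - 62\right)}{5} + 2677} = \sqrt{\left(- \frac{4}{5}\right) \left(- \frac{208}{3}\right) + 2677} = \sqrt{\frac{832}{15} + 2677} = \sqrt{\frac{40987}{15}} = \frac{\sqrt{614805}}{15}$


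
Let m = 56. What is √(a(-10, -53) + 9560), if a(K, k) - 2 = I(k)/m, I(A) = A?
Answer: 3*√832874/28 ≈ 97.781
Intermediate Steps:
a(K, k) = 2 + k/56
√(a(-10, -53) + 9560) = √((2 + (1/56)*(-53)) + 9560) = √((2 - 53/56) + 9560) = √(59/56 + 9560) = √(535419/56) = 3*√832874/28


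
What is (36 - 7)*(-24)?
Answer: -696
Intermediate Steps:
(36 - 7)*(-24) = 29*(-24) = -696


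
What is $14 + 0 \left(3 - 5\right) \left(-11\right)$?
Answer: $14$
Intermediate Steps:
$14 + 0 \left(3 - 5\right) \left(-11\right) = 14 + 0 \left(-2\right) \left(-11\right) = 14 + 0 \left(-11\right) = 14 + 0 = 14$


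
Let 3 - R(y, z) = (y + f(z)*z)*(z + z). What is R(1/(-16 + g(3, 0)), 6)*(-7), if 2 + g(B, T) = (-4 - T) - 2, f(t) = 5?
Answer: 4991/2 ≈ 2495.5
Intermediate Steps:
g(B, T) = -8 - T (g(B, T) = -2 + ((-4 - T) - 2) = -2 + (-6 - T) = -8 - T)
R(y, z) = 3 - 2*z*(y + 5*z) (R(y, z) = 3 - (y + 5*z)*(z + z) = 3 - (y + 5*z)*2*z = 3 - 2*z*(y + 5*z))
R(1/(-16 + g(3, 0)), 6)*(-7) = (3 - 10*6² - 2*6/(-16 + (-8 - 1*0)))*(-7) = (3 - 10*36 - 2*6/(-16 + (-8 + 0)))*(-7) = (3 - 360 - 2*6/(-16 - 8))*(-7) = (3 - 360 - 2*6/(-24))*(-7) = (3 - 360 - 2*(-1/24)*6)*(-7) = (3 - 360 + ½)*(-7) = -713/2*(-7) = 4991/2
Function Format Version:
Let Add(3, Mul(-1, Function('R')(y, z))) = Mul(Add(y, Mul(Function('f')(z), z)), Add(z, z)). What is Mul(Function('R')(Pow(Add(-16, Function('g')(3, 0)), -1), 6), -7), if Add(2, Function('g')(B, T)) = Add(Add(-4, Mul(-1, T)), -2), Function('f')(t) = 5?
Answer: Rational(4991, 2) ≈ 2495.5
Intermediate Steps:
Function('g')(B, T) = Add(-8, Mul(-1, T)) (Function('g')(B, T) = Add(-2, Add(Add(-4, Mul(-1, T)), -2)) = Add(-2, Add(-6, Mul(-1, T))) = Add(-8, Mul(-1, T)))
Function('R')(y, z) = Add(3, Mul(-2, z, Add(y, Mul(5, z)))) (Function('R')(y, z) = Add(3, Mul(-1, Mul(Add(y, Mul(5, z)), Add(z, z)))) = Add(3, Mul(-1, Mul(Add(y, Mul(5, z)), Mul(2, z)))) = Add(3, Mul(-1, Mul(2, z, Add(y, Mul(5, z))))) = Add(3, Mul(-2, z, Add(y, Mul(5, z)))))
Mul(Function('R')(Pow(Add(-16, Function('g')(3, 0)), -1), 6), -7) = Mul(Add(3, Mul(-10, Pow(6, 2)), Mul(-2, Pow(Add(-16, Add(-8, Mul(-1, 0))), -1), 6)), -7) = Mul(Add(3, Mul(-10, 36), Mul(-2, Pow(Add(-16, Add(-8, 0)), -1), 6)), -7) = Mul(Add(3, -360, Mul(-2, Pow(Add(-16, -8), -1), 6)), -7) = Mul(Add(3, -360, Mul(-2, Pow(-24, -1), 6)), -7) = Mul(Add(3, -360, Mul(-2, Rational(-1, 24), 6)), -7) = Mul(Add(3, -360, Rational(1, 2)), -7) = Mul(Rational(-713, 2), -7) = Rational(4991, 2)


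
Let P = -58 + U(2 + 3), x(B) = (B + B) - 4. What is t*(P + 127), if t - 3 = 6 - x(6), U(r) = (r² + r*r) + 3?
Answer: 122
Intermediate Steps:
x(B) = -4 + 2*B (x(B) = 2*B - 4 = -4 + 2*B)
U(r) = 3 + 2*r² (U(r) = (r² + r²) + 3 = 2*r² + 3 = 3 + 2*r²)
P = -5 (P = -58 + (3 + 2*(2 + 3)²) = -58 + (3 + 2*5²) = -58 + (3 + 2*25) = -58 + (3 + 50) = -58 + 53 = -5)
t = 1 (t = 3 + (6 - (-4 + 2*6)) = 3 + (6 - (-4 + 12)) = 3 + (6 - 1*8) = 3 + (6 - 8) = 3 - 2 = 1)
t*(P + 127) = 1*(-5 + 127) = 1*122 = 122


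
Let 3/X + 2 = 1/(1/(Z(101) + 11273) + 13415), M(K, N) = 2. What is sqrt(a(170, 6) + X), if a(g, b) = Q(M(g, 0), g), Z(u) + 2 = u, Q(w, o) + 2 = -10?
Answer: I*sqrt(1256661314393417970)/305099390 ≈ 3.6742*I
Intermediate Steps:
Q(w, o) = -12 (Q(w, o) = -2 - 10 = -12)
Z(u) = -2 + u
a(g, b) = -12
X = -457666143/305099390 (X = 3/(-2 + 1/(1/((-2 + 101) + 11273) + 13415)) = 3/(-2 + 1/(1/(99 + 11273) + 13415)) = 3/(-2 + 1/(1/11372 + 13415)) = 3/(-2 + 1/(152555381/11372)) = 3/(-2 + 11372/152555381) = 3/(-305099390/152555381) = 3*(-152555381/305099390) = -457666143/305099390 ≈ -1.5001)
sqrt(a(170, 6) + X) = sqrt(-12 - 457666143/305099390) = sqrt(-4118858823/305099390) = I*sqrt(1256661314393417970)/305099390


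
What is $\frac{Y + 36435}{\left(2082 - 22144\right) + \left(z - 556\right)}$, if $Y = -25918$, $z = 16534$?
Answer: $- \frac{10517}{4084} \approx -2.5752$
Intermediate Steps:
$\frac{Y + 36435}{\left(2082 - 22144\right) + \left(z - 556\right)} = \frac{-25918 + 36435}{\left(2082 - 22144\right) + \left(16534 - 556\right)} = \frac{10517}{\left(2082 - 22144\right) + \left(16534 - 556\right)} = \frac{10517}{-20062 + 15978} = \frac{10517}{-4084} = 10517 \left(- \frac{1}{4084}\right) = - \frac{10517}{4084}$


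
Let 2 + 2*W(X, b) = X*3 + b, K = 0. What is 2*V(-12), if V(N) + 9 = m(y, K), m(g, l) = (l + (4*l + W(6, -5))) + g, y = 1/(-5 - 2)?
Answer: -51/7 ≈ -7.2857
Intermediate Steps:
W(X, b) = -1 + b/2 + 3*X/2 (W(X, b) = -1 + (X*3 + b)/2 = -1 + (3*X + b)/2 = -1 + (b + 3*X)/2 = -1 + (b/2 + 3*X/2) = -1 + b/2 + 3*X/2)
y = -1/7 (y = 1/(-7) = -1/7 ≈ -0.14286)
m(g, l) = 11/2 + g + 5*l (m(g, l) = (l + (4*l + (-1 + (1/2)*(-5) + (3/2)*6))) + g = (l + (4*l + (-1 - 5/2 + 9))) + g = (l + (4*l + 11/2)) + g = (l + (11/2 + 4*l)) + g = (11/2 + 5*l) + g = 11/2 + g + 5*l)
V(N) = -51/14 (V(N) = -9 + (11/2 - 1/7 + 5*0) = -9 + (11/2 - 1/7 + 0) = -9 + 75/14 = -51/14)
2*V(-12) = 2*(-51/14) = -51/7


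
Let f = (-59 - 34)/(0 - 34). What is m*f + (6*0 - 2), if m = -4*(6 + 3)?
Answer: -1708/17 ≈ -100.47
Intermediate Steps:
m = -36 (m = -4*9 = -36)
f = 93/34 (f = -93/(-34) = -93*(-1/34) = 93/34 ≈ 2.7353)
m*f + (6*0 - 2) = -36*93/34 + (6*0 - 2) = -1674/17 + (0 - 2) = -1674/17 - 2 = -1708/17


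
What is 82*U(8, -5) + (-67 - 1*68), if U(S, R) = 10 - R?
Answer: 1095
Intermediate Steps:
82*U(8, -5) + (-67 - 1*68) = 82*(10 - 1*(-5)) + (-67 - 1*68) = 82*(10 + 5) + (-67 - 68) = 82*15 - 135 = 1230 - 135 = 1095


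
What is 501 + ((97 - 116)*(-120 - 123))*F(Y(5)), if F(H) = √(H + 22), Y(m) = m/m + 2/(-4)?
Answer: 501 + 13851*√10/2 ≈ 22401.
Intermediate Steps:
Y(m) = ½ (Y(m) = 1 + 2*(-¼) = 1 - ½ = ½)
F(H) = √(22 + H)
501 + ((97 - 116)*(-120 - 123))*F(Y(5)) = 501 + ((97 - 116)*(-120 - 123))*√(22 + ½) = 501 + (-19*(-243))*√(45/2) = 501 + 4617*(3*√10/2) = 501 + 13851*√10/2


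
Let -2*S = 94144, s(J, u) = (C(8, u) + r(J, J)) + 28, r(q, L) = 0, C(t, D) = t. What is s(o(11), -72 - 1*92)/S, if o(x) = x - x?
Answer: -9/11768 ≈ -0.00076479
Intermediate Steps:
o(x) = 0
s(J, u) = 36 (s(J, u) = (8 + 0) + 28 = 8 + 28 = 36)
S = -47072 (S = -1/2*94144 = -47072)
s(o(11), -72 - 1*92)/S = 36/(-47072) = 36*(-1/47072) = -9/11768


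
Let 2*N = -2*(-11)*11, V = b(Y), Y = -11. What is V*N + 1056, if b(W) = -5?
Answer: 451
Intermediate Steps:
V = -5
N = 121 (N = (-2*(-11)*11)/2 = (22*11)/2 = (½)*242 = 121)
V*N + 1056 = -5*121 + 1056 = -605 + 1056 = 451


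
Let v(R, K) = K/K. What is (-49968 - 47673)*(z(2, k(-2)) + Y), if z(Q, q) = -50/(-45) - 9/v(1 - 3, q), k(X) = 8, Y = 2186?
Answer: -212672947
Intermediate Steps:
v(R, K) = 1
z(Q, q) = -71/9 (z(Q, q) = -50/(-45) - 9/1 = -50*(-1/45) - 9*1 = 10/9 - 9 = -71/9)
(-49968 - 47673)*(z(2, k(-2)) + Y) = (-49968 - 47673)*(-71/9 + 2186) = -97641*19603/9 = -212672947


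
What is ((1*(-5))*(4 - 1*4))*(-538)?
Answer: 0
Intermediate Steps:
((1*(-5))*(4 - 1*4))*(-538) = -5*(4 - 4)*(-538) = -5*0*(-538) = 0*(-538) = 0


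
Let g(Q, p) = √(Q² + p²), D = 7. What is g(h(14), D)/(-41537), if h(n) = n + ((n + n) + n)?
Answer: -7*√65/41537 ≈ -0.0013587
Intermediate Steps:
h(n) = 4*n (h(n) = n + (2*n + n) = n + 3*n = 4*n)
g(h(14), D)/(-41537) = √((4*14)² + 7²)/(-41537) = √(56² + 49)*(-1/41537) = √(3136 + 49)*(-1/41537) = √3185*(-1/41537) = (7*√65)*(-1/41537) = -7*√65/41537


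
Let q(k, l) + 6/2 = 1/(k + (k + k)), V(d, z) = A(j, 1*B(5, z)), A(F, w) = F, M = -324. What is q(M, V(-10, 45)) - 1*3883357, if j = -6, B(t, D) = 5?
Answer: -3774625921/972 ≈ -3.8834e+6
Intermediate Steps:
V(d, z) = -6
q(k, l) = -3 + 1/(3*k) (q(k, l) = -3 + 1/(k + (k + k)) = -3 + 1/(k + 2*k) = -3 + 1/(3*k))
q(M, V(-10, 45)) - 1*3883357 = (-3 + (⅓)/(-324)) - 1*3883357 = (-3 + (⅓)*(-1/324)) - 3883357 = (-3 - 1/972) - 3883357 = -2917/972 - 3883357 = -3774625921/972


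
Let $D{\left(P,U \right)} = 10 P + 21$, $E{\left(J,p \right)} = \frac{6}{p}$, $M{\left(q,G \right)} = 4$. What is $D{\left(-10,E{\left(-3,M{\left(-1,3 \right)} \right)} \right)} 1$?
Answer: $-79$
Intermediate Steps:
$D{\left(P,U \right)} = 21 + 10 P$
$D{\left(-10,E{\left(-3,M{\left(-1,3 \right)} \right)} \right)} 1 = \left(21 + 10 \left(-10\right)\right) 1 = \left(21 - 100\right) 1 = \left(-79\right) 1 = -79$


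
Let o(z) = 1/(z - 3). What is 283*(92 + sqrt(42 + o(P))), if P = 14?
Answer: 26036 + 283*sqrt(5093)/11 ≈ 27872.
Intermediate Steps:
o(z) = 1/(-3 + z)
283*(92 + sqrt(42 + o(P))) = 283*(92 + sqrt(42 + 1/(-3 + 14))) = 283*(92 + sqrt(42 + 1/11)) = 283*(92 + sqrt(463/11)) = 283*(92 + sqrt(5093)/11) = 26036 + 283*sqrt(5093)/11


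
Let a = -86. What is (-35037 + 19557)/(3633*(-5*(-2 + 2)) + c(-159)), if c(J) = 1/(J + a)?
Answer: 3792600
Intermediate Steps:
c(J) = 1/(-86 + J) (c(J) = 1/(J - 86) = 1/(-86 + J))
(-35037 + 19557)/(3633*(-5*(-2 + 2)) + c(-159)) = (-35037 + 19557)/(3633*(-5*(-2 + 2)) + 1/(-86 - 159)) = -15480/(3633*(-5*0) + 1/(-245)) = -15480/(3633*0 - 1/245) = -15480/(0 - 1/245) = -15480/(-1/245) = -15480*(-245) = 3792600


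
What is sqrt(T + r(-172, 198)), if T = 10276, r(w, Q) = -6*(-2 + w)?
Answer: 2*sqrt(2830) ≈ 106.40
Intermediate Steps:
r(w, Q) = 12 - 6*w
sqrt(T + r(-172, 198)) = sqrt(10276 + (12 - 6*(-172))) = sqrt(10276 + (12 + 1032)) = sqrt(10276 + 1044) = sqrt(11320) = 2*sqrt(2830)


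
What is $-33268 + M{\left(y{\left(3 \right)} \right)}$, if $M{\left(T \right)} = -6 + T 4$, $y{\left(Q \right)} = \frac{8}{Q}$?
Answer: $- \frac{99790}{3} \approx -33263.0$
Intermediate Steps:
$M{\left(T \right)} = -6 + 4 T$
$-33268 + M{\left(y{\left(3 \right)} \right)} = -33268 - \left(6 - 4 \cdot \frac{8}{3}\right) = -33268 - \left(6 - 4 \cdot 8 \cdot \frac{1}{3}\right) = -33268 + \left(-6 + 4 \cdot \frac{8}{3}\right) = -33268 + \left(-6 + \frac{32}{3}\right) = -33268 + \frac{14}{3} = - \frac{99790}{3}$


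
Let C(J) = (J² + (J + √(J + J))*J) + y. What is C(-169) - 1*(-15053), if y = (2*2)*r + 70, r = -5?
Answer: 72225 - 2197*I*√2 ≈ 72225.0 - 3107.0*I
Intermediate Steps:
y = 50 (y = (2*2)*(-5) + 70 = 4*(-5) + 70 = -20 + 70 = 50)
C(J) = 50 + J² + J*(J + √2*√J) (C(J) = (J² + (J + √(J + J))*J) + 50 = (J² + (J + √(2*J))*J) + 50 = (J² + (J + √2*√J)*J) + 50 = (J² + J*(J + √2*√J)) + 50 = 50 + J² + J*(J + √2*√J))
C(-169) - 1*(-15053) = (50 + 2*(-169)² + √2*(-169)^(3/2)) - 1*(-15053) = (50 + 2*28561 + √2*(-2197*I)) + 15053 = (50 + 57122 - 2197*I*√2) + 15053 = (57172 - 2197*I*√2) + 15053 = 72225 - 2197*I*√2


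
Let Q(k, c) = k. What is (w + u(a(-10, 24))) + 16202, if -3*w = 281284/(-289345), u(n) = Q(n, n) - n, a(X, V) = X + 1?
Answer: 14064184354/868035 ≈ 16202.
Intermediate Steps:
a(X, V) = 1 + X
u(n) = 0 (u(n) = n - n = 0)
w = 281284/868035 (w = -281284/(3*(-289345)) = -281284*(-1)/(3*289345) = -⅓*(-281284/289345) = 281284/868035 ≈ 0.32405)
(w + u(a(-10, 24))) + 16202 = (281284/868035 + 0) + 16202 = 281284/868035 + 16202 = 14064184354/868035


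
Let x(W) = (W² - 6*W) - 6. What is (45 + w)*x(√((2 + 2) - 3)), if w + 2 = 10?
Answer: -583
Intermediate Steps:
w = 8 (w = -2 + 10 = 8)
x(W) = -6 + W² - 6*W
(45 + w)*x(√((2 + 2) - 3)) = (45 + 8)*(-6 + (√((2 + 2) - 3))² - 6*√((2 + 2) - 3)) = 53*(-6 + (√(4 - 3))² - 6*√(4 - 3)) = 53*(-6 + (√1)² - 6*√1) = 53*(-6 + 1² - 6*1) = 53*(-6 + 1 - 6) = 53*(-11) = -583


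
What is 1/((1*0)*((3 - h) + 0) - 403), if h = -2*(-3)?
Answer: -1/403 ≈ -0.0024814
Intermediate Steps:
h = 6
1/((1*0)*((3 - h) + 0) - 403) = 1/((1*0)*((3 - 1*6) + 0) - 403) = 1/(0*((3 - 6) + 0) - 403) = 1/(0*(-3 + 0) - 403) = 1/(0*(-3) - 403) = 1/(0 - 403) = 1/(-403) = -1/403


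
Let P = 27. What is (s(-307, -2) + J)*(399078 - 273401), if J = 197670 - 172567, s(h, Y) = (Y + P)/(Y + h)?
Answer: 974851604954/309 ≈ 3.1549e+9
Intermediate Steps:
s(h, Y) = (27 + Y)/(Y + h) (s(h, Y) = (Y + 27)/(Y + h) = (27 + Y)/(Y + h))
J = 25103
(s(-307, -2) + J)*(399078 - 273401) = ((27 - 2)/(-2 - 307) + 25103)*(399078 - 273401) = (25/(-309) + 25103)*125677 = (-1/309*25 + 25103)*125677 = (-25/309 + 25103)*125677 = (7756802/309)*125677 = 974851604954/309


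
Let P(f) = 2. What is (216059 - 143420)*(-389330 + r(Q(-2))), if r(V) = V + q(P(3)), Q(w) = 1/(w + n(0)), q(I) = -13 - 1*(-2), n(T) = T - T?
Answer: -56562754437/2 ≈ -2.8281e+10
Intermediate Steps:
n(T) = 0
q(I) = -11 (q(I) = -13 + 2 = -11)
Q(w) = 1/w (Q(w) = 1/(w + 0) = 1/w)
r(V) = -11 + V (r(V) = V - 11 = -11 + V)
(216059 - 143420)*(-389330 + r(Q(-2))) = (216059 - 143420)*(-389330 + (-11 + 1/(-2))) = 72639*(-389330 + (-11 - 1/2)) = 72639*(-389330 - 23/2) = 72639*(-778683/2) = -56562754437/2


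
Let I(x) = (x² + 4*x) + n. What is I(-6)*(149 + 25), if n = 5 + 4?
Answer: 3654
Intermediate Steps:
n = 9
I(x) = 9 + x² + 4*x (I(x) = (x² + 4*x) + 9 = 9 + x² + 4*x)
I(-6)*(149 + 25) = (9 + (-6)² + 4*(-6))*(149 + 25) = (9 + 36 - 24)*174 = 21*174 = 3654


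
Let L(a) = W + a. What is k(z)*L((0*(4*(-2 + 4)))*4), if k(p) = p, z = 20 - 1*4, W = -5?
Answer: -80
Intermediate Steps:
z = 16 (z = 20 - 4 = 16)
L(a) = -5 + a
k(z)*L((0*(4*(-2 + 4)))*4) = 16*(-5 + (0*(4*(-2 + 4)))*4) = 16*(-5 + (0*(4*2))*4) = 16*(-5 + (0*8)*4) = 16*(-5 + 0*4) = 16*(-5 + 0) = 16*(-5) = -80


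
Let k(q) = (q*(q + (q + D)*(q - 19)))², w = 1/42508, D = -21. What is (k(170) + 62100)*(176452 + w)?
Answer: 27848373523157863643750/10627 ≈ 2.6205e+18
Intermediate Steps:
w = 1/42508 ≈ 2.3525e-5
k(q) = q²*(q + (-21 + q)*(-19 + q))² (k(q) = (q*(q + (q - 21)*(q - 19)))² = (q*(q + (-21 + q)*(-19 + q)))² = q²*(q + (-21 + q)*(-19 + q))²)
(k(170) + 62100)*(176452 + w) = (170²*(399 + 170² - 39*170)² + 62100)*(176452 + 1/42508) = (28900*(399 + 28900 - 6630)² + 62100)*(7500621617/42508) = (28900*22669² + 62100)*(7500621617/42508) = (28900*513883561 + 62100)*(7500621617/42508) = (14851234912900 + 62100)*(7500621617/42508) = 14851234975000*(7500621617/42508) = 27848373523157863643750/10627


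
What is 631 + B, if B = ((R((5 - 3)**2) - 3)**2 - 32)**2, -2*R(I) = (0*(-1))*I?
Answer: 1160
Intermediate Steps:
R(I) = 0 (R(I) = -0*(-1)*I/2 = -0*I = -1/2*0 = 0)
B = 529 (B = ((0 - 3)**2 - 32)**2 = ((-3)**2 - 32)**2 = (9 - 32)**2 = (-23)**2 = 529)
631 + B = 631 + 529 = 1160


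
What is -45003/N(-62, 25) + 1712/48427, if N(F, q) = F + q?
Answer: 2179423625/1791799 ≈ 1216.3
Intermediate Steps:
-45003/N(-62, 25) + 1712/48427 = -45003/(-62 + 25) + 1712/48427 = -45003/(-37) + 1712*(1/48427) = -45003*(-1/37) + 1712/48427 = 45003/37 + 1712/48427 = 2179423625/1791799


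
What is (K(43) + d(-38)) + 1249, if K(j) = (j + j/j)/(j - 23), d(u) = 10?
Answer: 6306/5 ≈ 1261.2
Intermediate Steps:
K(j) = (1 + j)/(-23 + j) (K(j) = (j + 1)/(-23 + j) = (1 + j)/(-23 + j))
(K(43) + d(-38)) + 1249 = ((1 + 43)/(-23 + 43) + 10) + 1249 = (44/20 + 10) + 1249 = ((1/20)*44 + 10) + 1249 = (11/5 + 10) + 1249 = 61/5 + 1249 = 6306/5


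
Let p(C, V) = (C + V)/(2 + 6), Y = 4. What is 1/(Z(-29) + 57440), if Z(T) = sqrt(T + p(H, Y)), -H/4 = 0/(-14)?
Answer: 114880/6598707257 - I*sqrt(114)/6598707257 ≈ 1.7409e-5 - 1.6181e-9*I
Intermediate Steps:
H = 0 (H = -0/(-14) = -0*(-1)/14 = -4*0 = 0)
p(C, V) = C/8 + V/8 (p(C, V) = (C + V)/8 = (C + V)*(1/8) = C/8 + V/8)
Z(T) = sqrt(1/2 + T) (Z(T) = sqrt(T + ((1/8)*0 + (1/8)*4)) = sqrt(T + (0 + 1/2)) = sqrt(T + 1/2) = sqrt(1/2 + T))
1/(Z(-29) + 57440) = 1/(sqrt(2 + 4*(-29))/2 + 57440) = 1/(sqrt(2 - 116)/2 + 57440) = 1/(sqrt(-114)/2 + 57440) = 1/((I*sqrt(114))/2 + 57440) = 1/(I*sqrt(114)/2 + 57440) = 1/(57440 + I*sqrt(114)/2)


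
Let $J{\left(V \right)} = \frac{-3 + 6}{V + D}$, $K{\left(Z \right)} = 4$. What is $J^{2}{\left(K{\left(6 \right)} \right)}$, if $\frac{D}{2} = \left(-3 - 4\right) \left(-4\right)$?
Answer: $\frac{1}{400} \approx 0.0025$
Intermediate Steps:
$D = 56$ ($D = 2 \left(-3 - 4\right) \left(-4\right) = 2 \left(\left(-7\right) \left(-4\right)\right) = 2 \cdot 28 = 56$)
$J{\left(V \right)} = \frac{3}{56 + V}$ ($J{\left(V \right)} = \frac{-3 + 6}{V + 56} = \frac{3}{56 + V}$)
$J^{2}{\left(K{\left(6 \right)} \right)} = \left(\frac{3}{56 + 4}\right)^{2} = \left(\frac{3}{60}\right)^{2} = \left(3 \cdot \frac{1}{60}\right)^{2} = \left(\frac{1}{20}\right)^{2} = \frac{1}{400}$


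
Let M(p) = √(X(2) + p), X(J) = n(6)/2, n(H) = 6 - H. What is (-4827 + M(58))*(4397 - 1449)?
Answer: -14229996 + 2948*√58 ≈ -1.4208e+7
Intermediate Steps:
X(J) = 0 (X(J) = (6 - 1*6)/2 = (6 - 6)*(½) = 0*(½) = 0)
M(p) = √p (M(p) = √(0 + p) = √p)
(-4827 + M(58))*(4397 - 1449) = (-4827 + √58)*(4397 - 1449) = (-4827 + √58)*2948 = -14229996 + 2948*√58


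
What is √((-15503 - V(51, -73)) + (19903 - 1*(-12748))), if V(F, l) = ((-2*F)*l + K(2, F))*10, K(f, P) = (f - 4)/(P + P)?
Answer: I*√149068002/51 ≈ 239.4*I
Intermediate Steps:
K(f, P) = (-4 + f)/(2*P) (K(f, P) = (-4 + f)/((2*P)) = (-4 + f)*(1/(2*P)) = (-4 + f)/(2*P))
V(F, l) = -10/F - 20*F*l (V(F, l) = ((-2*F)*l + (-4 + 2)/(2*F))*10 = (-2*F*l + (½)*(-2)/F)*10 = (-2*F*l - 1/F)*10 = (-1/F - 2*F*l)*10 = -10/F - 20*F*l)
√((-15503 - V(51, -73)) + (19903 - 1*(-12748))) = √((-15503 - (-10/51 - 20*51*(-73))) + (19903 - 1*(-12748))) = √((-15503 - (-10*1/51 + 74460)) + (19903 + 12748)) = √((-15503 - (-10/51 + 74460)) + 32651) = √((-15503 - 1*3797450/51) + 32651) = √((-15503 - 3797450/51) + 32651) = √(-4588103/51 + 32651) = √(-2922902/51) = I*√149068002/51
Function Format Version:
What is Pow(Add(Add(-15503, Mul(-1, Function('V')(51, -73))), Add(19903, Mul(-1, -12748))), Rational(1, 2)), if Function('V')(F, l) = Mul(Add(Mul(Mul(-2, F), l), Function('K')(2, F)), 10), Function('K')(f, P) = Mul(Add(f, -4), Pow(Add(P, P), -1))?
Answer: Mul(Rational(1, 51), I, Pow(149068002, Rational(1, 2))) ≈ Mul(239.40, I)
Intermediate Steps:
Function('K')(f, P) = Mul(Rational(1, 2), Pow(P, -1), Add(-4, f)) (Function('K')(f, P) = Mul(Add(-4, f), Pow(Mul(2, P), -1)) = Mul(Add(-4, f), Mul(Rational(1, 2), Pow(P, -1))) = Mul(Rational(1, 2), Pow(P, -1), Add(-4, f)))
Function('V')(F, l) = Add(Mul(-10, Pow(F, -1)), Mul(-20, F, l)) (Function('V')(F, l) = Mul(Add(Mul(Mul(-2, F), l), Mul(Rational(1, 2), Pow(F, -1), Add(-4, 2))), 10) = Mul(Add(Mul(-2, F, l), Mul(Rational(1, 2), Pow(F, -1), -2)), 10) = Mul(Add(Mul(-2, F, l), Mul(-1, Pow(F, -1))), 10) = Mul(Add(Mul(-1, Pow(F, -1)), Mul(-2, F, l)), 10) = Add(Mul(-10, Pow(F, -1)), Mul(-20, F, l)))
Pow(Add(Add(-15503, Mul(-1, Function('V')(51, -73))), Add(19903, Mul(-1, -12748))), Rational(1, 2)) = Pow(Add(Add(-15503, Mul(-1, Add(Mul(-10, Pow(51, -1)), Mul(-20, 51, -73)))), Add(19903, Mul(-1, -12748))), Rational(1, 2)) = Pow(Add(Add(-15503, Mul(-1, Add(Mul(-10, Rational(1, 51)), 74460))), Add(19903, 12748)), Rational(1, 2)) = Pow(Add(Add(-15503, Mul(-1, Add(Rational(-10, 51), 74460))), 32651), Rational(1, 2)) = Pow(Add(Add(-15503, Mul(-1, Rational(3797450, 51))), 32651), Rational(1, 2)) = Pow(Add(Add(-15503, Rational(-3797450, 51)), 32651), Rational(1, 2)) = Pow(Add(Rational(-4588103, 51), 32651), Rational(1, 2)) = Pow(Rational(-2922902, 51), Rational(1, 2)) = Mul(Rational(1, 51), I, Pow(149068002, Rational(1, 2)))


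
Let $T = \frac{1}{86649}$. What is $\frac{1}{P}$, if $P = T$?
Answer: $86649$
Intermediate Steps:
$T = \frac{1}{86649} \approx 1.1541 \cdot 10^{-5}$
$P = \frac{1}{86649} \approx 1.1541 \cdot 10^{-5}$
$\frac{1}{P} = \frac{1}{\frac{1}{86649}} = 86649$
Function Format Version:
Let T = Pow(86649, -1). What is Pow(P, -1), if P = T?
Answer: 86649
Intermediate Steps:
T = Rational(1, 86649) ≈ 1.1541e-5
P = Rational(1, 86649) ≈ 1.1541e-5
Pow(P, -1) = Pow(Rational(1, 86649), -1) = 86649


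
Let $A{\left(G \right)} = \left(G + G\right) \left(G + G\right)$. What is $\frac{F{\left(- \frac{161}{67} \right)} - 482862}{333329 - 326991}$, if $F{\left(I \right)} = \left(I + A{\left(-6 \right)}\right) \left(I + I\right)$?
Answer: $- \frac{1085311166}{14225641} \approx -76.293$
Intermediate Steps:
$A{\left(G \right)} = 4 G^{2}$ ($A{\left(G \right)} = 2 G 2 G = 4 G^{2}$)
$F{\left(I \right)} = 2 I \left(144 + I\right)$ ($F{\left(I \right)} = \left(I + 4 \left(-6\right)^{2}\right) \left(I + I\right) = \left(I + 4 \cdot 36\right) 2 I = \left(I + 144\right) 2 I = \left(144 + I\right) 2 I = 2 I \left(144 + I\right)$)
$\frac{F{\left(- \frac{161}{67} \right)} - 482862}{333329 - 326991} = \frac{2 \left(- \frac{161}{67}\right) \left(144 - \frac{161}{67}\right) - 482862}{333329 - 326991} = \frac{2 \left(\left(-161\right) \frac{1}{67}\right) \left(144 - \frac{161}{67}\right) - 482862}{6338} = \left(2 \left(- \frac{161}{67}\right) \left(144 - \frac{161}{67}\right) - 482862\right) \frac{1}{6338} = \left(2 \left(- \frac{161}{67}\right) \frac{9487}{67} - 482862\right) \frac{1}{6338} = \left(- \frac{3054814}{4489} - 482862\right) \frac{1}{6338} = \left(- \frac{2170622332}{4489}\right) \frac{1}{6338} = - \frac{1085311166}{14225641}$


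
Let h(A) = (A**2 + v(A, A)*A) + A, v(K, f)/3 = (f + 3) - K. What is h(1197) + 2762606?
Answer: 4207385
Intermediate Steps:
v(K, f) = 9 - 3*K + 3*f (v(K, f) = 3*((f + 3) - K) = 3*((3 + f) - K) = 3*(3 + f - K) = 9 - 3*K + 3*f)
h(A) = A**2 + 10*A (h(A) = (A**2 + (9 - 3*A + 3*A)*A) + A = (A**2 + 9*A) + A = A**2 + 10*A)
h(1197) + 2762606 = 1197*(10 + 1197) + 2762606 = 1197*1207 + 2762606 = 1444779 + 2762606 = 4207385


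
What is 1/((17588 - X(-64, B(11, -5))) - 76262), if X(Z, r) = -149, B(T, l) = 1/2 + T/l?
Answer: -1/58525 ≈ -1.7087e-5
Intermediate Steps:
B(T, l) = ½ + T/l (B(T, l) = 1*(½) + T/l = ½ + T/l)
1/((17588 - X(-64, B(11, -5))) - 76262) = 1/((17588 - 1*(-149)) - 76262) = 1/((17588 + 149) - 76262) = 1/(17737 - 76262) = 1/(-58525) = -1/58525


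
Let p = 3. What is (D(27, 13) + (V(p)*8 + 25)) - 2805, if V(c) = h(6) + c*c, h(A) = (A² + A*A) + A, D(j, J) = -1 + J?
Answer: -2072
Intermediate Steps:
h(A) = A + 2*A² (h(A) = (A² + A²) + A = 2*A² + A = A + 2*A²)
V(c) = 78 + c² (V(c) = 6*(1 + 2*6) + c*c = 6*(1 + 12) + c² = 6*13 + c² = 78 + c²)
(D(27, 13) + (V(p)*8 + 25)) - 2805 = ((-1 + 13) + ((78 + 3²)*8 + 25)) - 2805 = (12 + ((78 + 9)*8 + 25)) - 2805 = (12 + (87*8 + 25)) - 2805 = (12 + (696 + 25)) - 2805 = (12 + 721) - 2805 = 733 - 2805 = -2072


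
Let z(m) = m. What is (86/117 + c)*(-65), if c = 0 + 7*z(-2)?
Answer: 7760/9 ≈ 862.22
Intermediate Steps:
c = -14 (c = 0 + 7*(-2) = 0 - 14 = -14)
(86/117 + c)*(-65) = (86/117 - 14)*(-65) = -1552/117*(-65) = 7760/9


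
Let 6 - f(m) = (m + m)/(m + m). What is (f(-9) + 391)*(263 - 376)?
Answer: -44748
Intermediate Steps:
f(m) = 5 (f(m) = 6 - (m + m)/(m + m) = 6 - 2*m/(2*m) = 6 - 2*m*1/(2*m) = 6 - 1*1 = 6 - 1 = 5)
(f(-9) + 391)*(263 - 376) = (5 + 391)*(263 - 376) = 396*(-113) = -44748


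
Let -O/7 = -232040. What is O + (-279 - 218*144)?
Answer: 1592609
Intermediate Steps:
O = 1624280 (O = -7*(-232040) = 1624280)
O + (-279 - 218*144) = 1624280 + (-279 - 218*144) = 1624280 + (-279 - 31392) = 1624280 - 31671 = 1592609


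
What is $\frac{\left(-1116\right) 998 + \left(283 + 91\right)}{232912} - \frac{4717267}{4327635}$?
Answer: $- \frac{2958535467347}{503979061560} \approx -5.8704$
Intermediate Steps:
$\frac{\left(-1116\right) 998 + \left(283 + 91\right)}{232912} - \frac{4717267}{4327635} = \left(-1113768 + 374\right) \frac{1}{232912} - \frac{4717267}{4327635} = \left(-1113394\right) \frac{1}{232912} - \frac{4717267}{4327635} = - \frac{556697}{116456} - \frac{4717267}{4327635} = - \frac{2958535467347}{503979061560}$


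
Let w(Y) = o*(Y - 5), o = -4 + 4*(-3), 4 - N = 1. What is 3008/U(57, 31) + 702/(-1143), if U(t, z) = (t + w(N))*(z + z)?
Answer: -24194/350393 ≈ -0.069048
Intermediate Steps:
N = 3 (N = 4 - 1*1 = 4 - 1 = 3)
o = -16 (o = -4 - 12 = -16)
w(Y) = 80 - 16*Y (w(Y) = -16*(Y - 5) = -16*(-5 + Y) = 80 - 16*Y)
U(t, z) = 2*z*(32 + t) (U(t, z) = (t + (80 - 16*3))*(z + z) = (t + (80 - 48))*(2*z) = (t + 32)*(2*z) = (32 + t)*(2*z) = 2*z*(32 + t))
3008/U(57, 31) + 702/(-1143) = 3008/((2*31*(32 + 57))) + 702/(-1143) = 3008/((2*31*89)) + 702*(-1/1143) = 3008/5518 - 78/127 = 3008*(1/5518) - 78/127 = 1504/2759 - 78/127 = -24194/350393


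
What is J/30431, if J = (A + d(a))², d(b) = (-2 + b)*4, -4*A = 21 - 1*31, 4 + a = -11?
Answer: 17161/121724 ≈ 0.14098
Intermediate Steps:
a = -15 (a = -4 - 11 = -15)
A = 5/2 (A = -(21 - 1*31)/4 = -(21 - 31)/4 = -¼*(-10) = 5/2 ≈ 2.5000)
d(b) = -8 + 4*b
J = 17161/4 (J = (5/2 + (-8 + 4*(-15)))² = (5/2 + (-8 - 60))² = (5/2 - 68)² = (-131/2)² = 17161/4 ≈ 4290.3)
J/30431 = (17161/4)/30431 = (17161/4)*(1/30431) = 17161/121724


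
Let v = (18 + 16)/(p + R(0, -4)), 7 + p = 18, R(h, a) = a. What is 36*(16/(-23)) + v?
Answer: -3250/161 ≈ -20.186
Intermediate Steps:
p = 11 (p = -7 + 18 = 11)
v = 34/7 (v = (18 + 16)/(11 - 4) = 34/7 ≈ 4.8571)
36*(16/(-23)) + v = 36*(16/(-23)) + 34/7 = 36*(16*(-1/23)) + 34/7 = 36*(-16/23) + 34/7 = -576/23 + 34/7 = -3250/161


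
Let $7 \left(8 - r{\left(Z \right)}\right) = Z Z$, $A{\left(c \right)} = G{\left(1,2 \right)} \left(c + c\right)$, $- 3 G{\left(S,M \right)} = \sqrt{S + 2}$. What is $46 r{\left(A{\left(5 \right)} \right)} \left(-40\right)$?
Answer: $- \frac{125120}{21} \approx -5958.1$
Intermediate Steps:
$G{\left(S,M \right)} = - \frac{\sqrt{2 + S}}{3}$ ($G{\left(S,M \right)} = - \frac{\sqrt{S + 2}}{3} = - \frac{\sqrt{2 + S}}{3}$)
$A{\left(c \right)} = - \frac{2 c \sqrt{3}}{3}$ ($A{\left(c \right)} = - \frac{\sqrt{2 + 1}}{3} \left(c + c\right) = - \frac{\sqrt{3}}{3} \cdot 2 c = - \frac{2 c \sqrt{3}}{3}$)
$r{\left(Z \right)} = 8 - \frac{Z^{2}}{7}$ ($r{\left(Z \right)} = 8 - \frac{Z Z}{7} = 8 - \frac{Z^{2}}{7}$)
$46 r{\left(A{\left(5 \right)} \right)} \left(-40\right) = 46 \left(8 - \frac{\left(\left(- \frac{2}{3}\right) 5 \sqrt{3}\right)^{2}}{7}\right) \left(-40\right) = 46 \left(8 - \frac{\left(- \frac{10 \sqrt{3}}{3}\right)^{2}}{7}\right) \left(-40\right) = 46 \left(8 - \frac{100}{21}\right) \left(-40\right) = 46 \cdot \frac{68}{21} \left(-40\right) = \frac{3128}{21} \left(-40\right) = - \frac{125120}{21}$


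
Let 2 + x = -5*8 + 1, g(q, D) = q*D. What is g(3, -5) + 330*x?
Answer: -13545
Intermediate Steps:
g(q, D) = D*q
x = -41 (x = -2 + (-5*8 + 1) = -2 + (-40 + 1) = -2 - 39 = -41)
g(3, -5) + 330*x = -5*3 + 330*(-41) = -15 - 13530 = -13545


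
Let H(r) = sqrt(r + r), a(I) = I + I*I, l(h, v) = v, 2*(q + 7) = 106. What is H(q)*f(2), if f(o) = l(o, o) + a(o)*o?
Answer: 28*sqrt(23) ≈ 134.28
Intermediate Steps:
q = 46 (q = -7 + (1/2)*106 = -7 + 53 = 46)
a(I) = I + I**2
f(o) = o + o**2*(1 + o) (f(o) = o + (o*(1 + o))*o = o + o**2*(1 + o))
H(r) = sqrt(2)*sqrt(r) (H(r) = sqrt(2*r) = sqrt(2)*sqrt(r))
H(q)*f(2) = (sqrt(2)*sqrt(46))*(2*(1 + 2*(1 + 2))) = (2*sqrt(23))*(2*(1 + 2*3)) = (2*sqrt(23))*(2*(1 + 6)) = (2*sqrt(23))*(2*7) = (2*sqrt(23))*14 = 28*sqrt(23)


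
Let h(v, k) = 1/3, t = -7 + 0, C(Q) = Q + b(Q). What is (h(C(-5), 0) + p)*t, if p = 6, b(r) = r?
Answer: -133/3 ≈ -44.333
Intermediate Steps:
C(Q) = 2*Q (C(Q) = Q + Q = 2*Q)
t = -7
h(v, k) = ⅓
(h(C(-5), 0) + p)*t = (⅓ + 6)*(-7) = (19/3)*(-7) = -133/3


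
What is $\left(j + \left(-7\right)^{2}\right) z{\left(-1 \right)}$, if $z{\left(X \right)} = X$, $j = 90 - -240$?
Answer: $-379$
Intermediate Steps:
$j = 330$ ($j = 90 + 240 = 330$)
$\left(j + \left(-7\right)^{2}\right) z{\left(-1 \right)} = \left(330 + \left(-7\right)^{2}\right) \left(-1\right) = \left(330 + 49\right) \left(-1\right) = 379 \left(-1\right) = -379$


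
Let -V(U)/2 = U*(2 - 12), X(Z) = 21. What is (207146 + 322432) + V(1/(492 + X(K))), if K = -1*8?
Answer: 271673534/513 ≈ 5.2958e+5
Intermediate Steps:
K = -8
V(U) = 20*U (V(U) = -2*U*(2 - 12) = -2*U*(-10) = -(-20)*U = 20*U)
(207146 + 322432) + V(1/(492 + X(K))) = (207146 + 322432) + 20/(492 + 21) = 529578 + 20/513 = 271673534/513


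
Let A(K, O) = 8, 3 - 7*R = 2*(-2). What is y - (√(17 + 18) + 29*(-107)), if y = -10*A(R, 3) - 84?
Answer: 2939 - √35 ≈ 2933.1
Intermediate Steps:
R = 1 (R = 3/7 - 2*(-2)/7 = 3/7 - ⅐*(-4) = 3/7 + 4/7 = 1)
y = -164 (y = -10*8 - 84 = -80 - 84 = -164)
y - (√(17 + 18) + 29*(-107)) = -164 - (√(17 + 18) + 29*(-107)) = -164 - (√35 - 3103) = -164 - (-3103 + √35) = -164 + (3103 - √35) = 2939 - √35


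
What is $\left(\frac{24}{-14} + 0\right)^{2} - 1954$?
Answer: $- \frac{95602}{49} \approx -1951.1$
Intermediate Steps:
$\left(\frac{24}{-14} + 0\right)^{2} - 1954 = \left(24 \left(- \frac{1}{14}\right) + 0\right)^{2} - 1954 = \left(- \frac{12}{7} + 0\right)^{2} - 1954 = \left(- \frac{12}{7}\right)^{2} - 1954 = \frac{144}{49} - 1954 = - \frac{95602}{49}$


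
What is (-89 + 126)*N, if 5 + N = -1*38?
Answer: -1591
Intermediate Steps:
N = -43 (N = -5 - 1*38 = -5 - 38 = -43)
(-89 + 126)*N = (-89 + 126)*(-43) = 37*(-43) = -1591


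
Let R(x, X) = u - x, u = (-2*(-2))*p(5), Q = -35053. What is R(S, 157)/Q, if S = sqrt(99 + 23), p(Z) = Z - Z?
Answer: sqrt(122)/35053 ≈ 0.00031510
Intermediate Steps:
p(Z) = 0
S = sqrt(122) ≈ 11.045
u = 0 (u = -2*(-2)*0 = 4*0 = 0)
R(x, X) = -x (R(x, X) = 0 - x = -x)
R(S, 157)/Q = -sqrt(122)/(-35053) = -sqrt(122)*(-1/35053) = sqrt(122)/35053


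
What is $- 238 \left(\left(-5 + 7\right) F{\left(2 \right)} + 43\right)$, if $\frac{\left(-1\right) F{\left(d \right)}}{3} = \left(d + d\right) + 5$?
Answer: $2618$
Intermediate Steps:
$F{\left(d \right)} = -15 - 6 d$ ($F{\left(d \right)} = - 3 \left(\left(d + d\right) + 5\right) = - 3 \left(2 d + 5\right) = - 3 \left(5 + 2 d\right) = -15 - 6 d$)
$- 238 \left(\left(-5 + 7\right) F{\left(2 \right)} + 43\right) = - 238 \left(\left(-5 + 7\right) \left(-15 - 12\right) + 43\right) = - 238 \left(2 \left(-15 - 12\right) + 43\right) = - 238 \left(2 \left(-27\right) + 43\right) = - 238 \left(-54 + 43\right) = \left(-238\right) \left(-11\right) = 2618$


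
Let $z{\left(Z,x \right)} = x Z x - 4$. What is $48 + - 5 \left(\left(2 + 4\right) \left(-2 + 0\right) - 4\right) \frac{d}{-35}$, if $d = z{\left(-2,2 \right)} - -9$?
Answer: $\frac{384}{7} \approx 54.857$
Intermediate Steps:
$z{\left(Z,x \right)} = -4 + Z x^{2}$ ($z{\left(Z,x \right)} = Z x x - 4 = Z x^{2} - 4 = -4 + Z x^{2}$)
$d = -3$ ($d = \left(-4 - 2 \cdot 2^{2}\right) - -9 = \left(-4 - 8\right) + 9 = -12 + 9 = -3$)
$48 + - 5 \left(\left(2 + 4\right) \left(-2 + 0\right) - 4\right) \frac{d}{-35} = 48 + - 5 \left(\left(2 + 4\right) \left(-2 + 0\right) - 4\right) \left(- \frac{3}{-35}\right) = 48 + - 5 \left(6 \left(-2\right) - 4\right) \left(\left(-3\right) \left(- \frac{1}{35}\right)\right) = 48 + - 5 \left(-12 - 4\right) \frac{3}{35} = 48 + \left(-5\right) \left(-16\right) \frac{3}{35} = 48 + 80 \cdot \frac{3}{35} = 48 + \frac{48}{7} = \frac{384}{7}$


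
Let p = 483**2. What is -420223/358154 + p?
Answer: 83552968283/358154 ≈ 2.3329e+5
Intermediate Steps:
p = 233289
-420223/358154 + p = -420223/358154 + 233289 = 83552968283/358154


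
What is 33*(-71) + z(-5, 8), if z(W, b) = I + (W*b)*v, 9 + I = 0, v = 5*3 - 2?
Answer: -2872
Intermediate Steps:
v = 13 (v = 15 - 2 = 13)
I = -9 (I = -9 + 0 = -9)
z(W, b) = -9 + 13*W*b (z(W, b) = -9 + (W*b)*13 = -9 + 13*W*b)
33*(-71) + z(-5, 8) = 33*(-71) + (-9 + 13*(-5)*8) = -2343 + (-9 - 520) = -2343 - 529 = -2872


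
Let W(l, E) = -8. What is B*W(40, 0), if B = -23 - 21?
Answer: 352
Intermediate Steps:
B = -44
B*W(40, 0) = -44*(-8) = 352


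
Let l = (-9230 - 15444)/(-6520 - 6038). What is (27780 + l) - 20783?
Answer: 3380500/483 ≈ 6999.0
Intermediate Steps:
l = 949/483 (l = -24674/(-12558) = -24674*(-1/12558) = 949/483 ≈ 1.9648)
(27780 + l) - 20783 = (27780 + 949/483) - 20783 = 13418689/483 - 20783 = 3380500/483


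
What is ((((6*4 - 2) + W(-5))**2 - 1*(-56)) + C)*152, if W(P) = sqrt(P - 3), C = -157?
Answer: 57000 + 13376*I*sqrt(2) ≈ 57000.0 + 18917.0*I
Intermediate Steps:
W(P) = sqrt(-3 + P)
((((6*4 - 2) + W(-5))**2 - 1*(-56)) + C)*152 = ((((6*4 - 2) + sqrt(-3 - 5))**2 - 1*(-56)) - 157)*152 = ((((24 - 2) + sqrt(-8))**2 + 56) - 157)*152 = (((22 + 2*I*sqrt(2))**2 + 56) - 157)*152 = ((56 + (22 + 2*I*sqrt(2))**2) - 157)*152 = (-101 + (22 + 2*I*sqrt(2))**2)*152 = -15352 + 152*(22 + 2*I*sqrt(2))**2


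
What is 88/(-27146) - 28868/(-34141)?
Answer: 390323160/463395793 ≈ 0.84231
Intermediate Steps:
88/(-27146) - 28868/(-34141) = 88*(-1/27146) - 28868*(-1/34141) = -44/13573 + 28868/34141 = 390323160/463395793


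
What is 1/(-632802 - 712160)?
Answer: -1/1344962 ≈ -7.4352e-7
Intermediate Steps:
1/(-632802 - 712160) = 1/(-1344962) = -1/1344962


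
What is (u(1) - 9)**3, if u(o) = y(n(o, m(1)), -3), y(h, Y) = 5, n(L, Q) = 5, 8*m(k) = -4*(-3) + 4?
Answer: -64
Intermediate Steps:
m(k) = 2 (m(k) = (-4*(-3) + 4)/8 = (12 + 4)/8 = (1/8)*16 = 2)
u(o) = 5
(u(1) - 9)**3 = (5 - 9)**3 = (-4)**3 = -64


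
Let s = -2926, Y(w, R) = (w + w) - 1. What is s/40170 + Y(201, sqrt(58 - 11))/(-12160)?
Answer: -5168833/48846720 ≈ -0.10582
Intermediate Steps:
Y(w, R) = -1 + 2*w (Y(w, R) = 2*w - 1 = -1 + 2*w)
s/40170 + Y(201, sqrt(58 - 11))/(-12160) = -2926/40170 + (-1 + 2*201)/(-12160) = -2926*1/40170 + (-1 + 402)*(-1/12160) = -1463/20085 + 401*(-1/12160) = -1463/20085 - 401/12160 = -5168833/48846720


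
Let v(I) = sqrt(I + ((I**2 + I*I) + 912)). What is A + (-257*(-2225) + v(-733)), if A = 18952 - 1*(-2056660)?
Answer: 2647437 + sqrt(1074757) ≈ 2.6485e+6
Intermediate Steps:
v(I) = sqrt(912 + I + 2*I**2) (v(I) = sqrt(I + ((I**2 + I**2) + 912)) = sqrt(I + (2*I**2 + 912)) = sqrt(I + (912 + 2*I**2)) = sqrt(912 + I + 2*I**2))
A = 2075612 (A = 18952 + 2056660 = 2075612)
A + (-257*(-2225) + v(-733)) = 2075612 + (-257*(-2225) + sqrt(912 - 733 + 2*(-733)**2)) = 2075612 + (571825 + sqrt(912 - 733 + 2*537289)) = 2075612 + (571825 + sqrt(912 - 733 + 1074578)) = 2075612 + (571825 + sqrt(1074757)) = 2647437 + sqrt(1074757)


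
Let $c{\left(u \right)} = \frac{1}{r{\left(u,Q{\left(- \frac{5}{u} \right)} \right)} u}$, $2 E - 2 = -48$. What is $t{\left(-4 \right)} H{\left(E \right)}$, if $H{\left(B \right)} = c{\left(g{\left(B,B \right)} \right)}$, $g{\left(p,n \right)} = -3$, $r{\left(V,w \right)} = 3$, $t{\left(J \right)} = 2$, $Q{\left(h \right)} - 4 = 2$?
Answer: $- \frac{2}{9} \approx -0.22222$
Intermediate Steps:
$Q{\left(h \right)} = 6$ ($Q{\left(h \right)} = 4 + 2 = 6$)
$E = -23$ ($E = 1 + \frac{1}{2} \left(-48\right) = 1 - 24 = -23$)
$c{\left(u \right)} = \frac{1}{3 u}$
$H{\left(B \right)} = - \frac{1}{9}$ ($H{\left(B \right)} = \frac{1}{3 \left(-3\right)} = \frac{1}{3} \left(- \frac{1}{3}\right) = - \frac{1}{9}$)
$t{\left(-4 \right)} H{\left(E \right)} = 2 \left(- \frac{1}{9}\right) = - \frac{2}{9}$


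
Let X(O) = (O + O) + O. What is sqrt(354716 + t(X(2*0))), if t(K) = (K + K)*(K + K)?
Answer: 2*sqrt(88679) ≈ 595.58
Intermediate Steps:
X(O) = 3*O (X(O) = 2*O + O = 3*O)
t(K) = 4*K**2 (t(K) = (2*K)*(2*K) = 4*K**2)
sqrt(354716 + t(X(2*0))) = sqrt(354716 + 4*(3*(2*0))**2) = sqrt(354716 + 4*(3*0)**2) = sqrt(354716 + 4*0**2) = sqrt(354716 + 4*0) = sqrt(354716 + 0) = sqrt(354716) = 2*sqrt(88679)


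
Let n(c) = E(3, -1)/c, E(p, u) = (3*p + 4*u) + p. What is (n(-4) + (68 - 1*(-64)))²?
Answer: 16900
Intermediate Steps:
E(p, u) = 4*p + 4*u
n(c) = 8/c (n(c) = (4*3 + 4*(-1))/c = (12 - 4)/c = 8/c)
(n(-4) + (68 - 1*(-64)))² = (8/(-4) + (68 - 1*(-64)))² = (8*(-¼) + (68 + 64))² = (-2 + 132)² = 130² = 16900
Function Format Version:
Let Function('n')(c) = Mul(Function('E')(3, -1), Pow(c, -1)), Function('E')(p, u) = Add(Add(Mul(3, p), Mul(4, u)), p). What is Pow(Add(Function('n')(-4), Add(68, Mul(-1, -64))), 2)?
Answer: 16900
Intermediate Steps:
Function('E')(p, u) = Add(Mul(4, p), Mul(4, u))
Function('n')(c) = Mul(8, Pow(c, -1)) (Function('n')(c) = Mul(Add(Mul(4, 3), Mul(4, -1)), Pow(c, -1)) = Mul(Add(12, -4), Pow(c, -1)) = Mul(8, Pow(c, -1)))
Pow(Add(Function('n')(-4), Add(68, Mul(-1, -64))), 2) = Pow(Add(Mul(8, Pow(-4, -1)), Add(68, Mul(-1, -64))), 2) = Pow(Add(Mul(8, Rational(-1, 4)), Add(68, 64)), 2) = Pow(Add(-2, 132), 2) = Pow(130, 2) = 16900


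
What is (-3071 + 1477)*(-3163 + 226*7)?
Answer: 2520114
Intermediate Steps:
(-3071 + 1477)*(-3163 + 226*7) = -1594*(-3163 + 1582) = -1594*(-1581) = 2520114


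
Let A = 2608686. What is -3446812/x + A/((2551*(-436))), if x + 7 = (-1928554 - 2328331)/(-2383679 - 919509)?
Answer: 6331639106616194575/10491405756858 ≈ 6.0351e+5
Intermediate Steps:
x = -18865431/3303188 (x = -7 + (-1928554 - 2328331)/(-2383679 - 919509) = -7 - 4256885/(-3303188) = -7 - 4256885*(-1/3303188) = -7 + 4256885/3303188 = -18865431/3303188 ≈ -5.7113)
-3446812/x + A/((2551*(-436))) = -3446812/(-18865431/3303188) + 2608686/((2551*(-436))) = -3446812*(-3303188/18865431) + 2608686/(-1112236) = 11385468036656/18865431 + 2608686*(-1/1112236) = 11385468036656/18865431 - 1304343/556118 = 6331639106616194575/10491405756858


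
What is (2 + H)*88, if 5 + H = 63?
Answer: 5280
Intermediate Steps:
H = 58 (H = -5 + 63 = 58)
(2 + H)*88 = (2 + 58)*88 = 60*88 = 5280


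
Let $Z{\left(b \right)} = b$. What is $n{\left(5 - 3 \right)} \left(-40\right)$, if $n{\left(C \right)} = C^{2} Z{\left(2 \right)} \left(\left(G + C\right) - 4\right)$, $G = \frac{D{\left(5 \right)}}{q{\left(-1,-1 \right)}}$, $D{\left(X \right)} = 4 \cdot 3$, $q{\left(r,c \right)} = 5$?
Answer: $-128$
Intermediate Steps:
$D{\left(X \right)} = 12$
$G = \frac{12}{5} \approx 2.4$
$n{\left(C \right)} = 2 C^{2} \left(- \frac{8}{5} + C\right)$ ($n{\left(C \right)} = C^{2} \cdot 2 \left(\left(\frac{12}{5} + C\right) - 4\right) = 2 C^{2} \left(- \frac{8}{5} + C\right)$)
$n{\left(5 - 3 \right)} \left(-40\right) = \left(5 - 3\right)^{2} \left(- \frac{16}{5} + 2 \left(5 - 3\right)\right) \left(-40\right) = 2^{2} \left(- \frac{16}{5} + 2 \cdot 2\right) \left(-40\right) = 4 \left(- \frac{16}{5} + 4\right) \left(-40\right) = 4 \cdot \frac{4}{5} \left(-40\right) = \frac{16}{5} \left(-40\right) = -128$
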